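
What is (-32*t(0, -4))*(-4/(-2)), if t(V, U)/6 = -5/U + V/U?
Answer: -480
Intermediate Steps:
t(V, U) = -30/U + 6*V/U (t(V, U) = 6*(-5/U + V/U) = -30/U + 6*V/U)
(-32*t(0, -4))*(-4/(-2)) = (-192*(-5 + 0)/(-4))*(-4/(-2)) = (-192*(-1)*(-5)/4)*(-4*(-½)) = -32*15/2*2 = -240*2 = -480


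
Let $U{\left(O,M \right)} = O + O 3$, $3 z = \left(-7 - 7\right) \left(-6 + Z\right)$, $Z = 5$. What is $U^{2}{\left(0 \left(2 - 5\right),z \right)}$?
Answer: $0$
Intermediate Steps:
$z = \frac{14}{3}$ ($z = \frac{\left(-7 - 7\right) \left(-6 + 5\right)}{3} = \frac{\left(-14\right) \left(-1\right)}{3} = \frac{1}{3} \cdot 14 = \frac{14}{3} \approx 4.6667$)
$U{\left(O,M \right)} = 4 O$ ($U{\left(O,M \right)} = O + 3 O = 4 O$)
$U^{2}{\left(0 \left(2 - 5\right),z \right)} = \left(4 \cdot 0 \left(2 - 5\right)\right)^{2} = \left(4 \cdot 0 \left(-3\right)\right)^{2} = \left(4 \cdot 0\right)^{2} = 0^{2} = 0$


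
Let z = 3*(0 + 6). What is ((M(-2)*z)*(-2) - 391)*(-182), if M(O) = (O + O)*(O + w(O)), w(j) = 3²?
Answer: -112294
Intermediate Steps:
w(j) = 9
z = 18 (z = 3*6 = 18)
M(O) = 2*O*(9 + O) (M(O) = (O + O)*(O + 9) = (2*O)*(9 + O) = 2*O*(9 + O))
((M(-2)*z)*(-2) - 391)*(-182) = (((2*(-2)*(9 - 2))*18)*(-2) - 391)*(-182) = (((2*(-2)*7)*18)*(-2) - 391)*(-182) = (-28*18*(-2) - 391)*(-182) = (-504*(-2) - 391)*(-182) = (1008 - 391)*(-182) = 617*(-182) = -112294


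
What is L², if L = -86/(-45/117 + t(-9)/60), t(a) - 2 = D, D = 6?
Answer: 281232900/2401 ≈ 1.1713e+5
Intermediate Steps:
t(a) = 8 (t(a) = 2 + 6 = 8)
L = 16770/49 (L = -86/(-45/117 + 8/60) = -86/(-45*1/117 + 8*(1/60)) = -86/(-5/13 + 2/15) = -86/(-49/195) = -86*(-195/49) = 16770/49 ≈ 342.25)
L² = (16770/49)² = 281232900/2401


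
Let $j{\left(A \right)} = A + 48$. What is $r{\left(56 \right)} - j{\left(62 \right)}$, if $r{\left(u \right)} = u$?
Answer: $-54$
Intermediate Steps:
$j{\left(A \right)} = 48 + A$
$r{\left(56 \right)} - j{\left(62 \right)} = 56 - \left(48 + 62\right) = 56 - 110 = -54$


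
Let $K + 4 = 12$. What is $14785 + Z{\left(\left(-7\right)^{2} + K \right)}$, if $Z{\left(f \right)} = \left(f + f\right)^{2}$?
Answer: $27781$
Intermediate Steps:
$K = 8$ ($K = -4 + 12 = 8$)
$Z{\left(f \right)} = 4 f^{2}$ ($Z{\left(f \right)} = \left(2 f\right)^{2} = 4 f^{2}$)
$14785 + Z{\left(\left(-7\right)^{2} + K \right)} = 14785 + 4 \left(\left(-7\right)^{2} + 8\right)^{2} = 14785 + 4 \left(49 + 8\right)^{2} = 14785 + 4 \cdot 57^{2} = 14785 + 4 \cdot 3249 = 14785 + 12996 = 27781$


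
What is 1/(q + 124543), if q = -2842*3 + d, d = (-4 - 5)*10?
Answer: 1/115927 ≈ 8.6261e-6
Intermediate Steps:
d = -90 (d = -9*10 = -90)
q = -8616 (q = -2842*3 - 90 = -203*42 - 90 = -8526 - 90 = -8616)
1/(q + 124543) = 1/(-8616 + 124543) = 1/115927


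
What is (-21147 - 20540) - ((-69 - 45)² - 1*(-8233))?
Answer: -62916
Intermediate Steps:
(-21147 - 20540) - ((-69 - 45)² - 1*(-8233)) = -41687 - ((-114)² + 8233) = -41687 - (12996 + 8233) = -41687 - 1*21229 = -41687 - 21229 = -62916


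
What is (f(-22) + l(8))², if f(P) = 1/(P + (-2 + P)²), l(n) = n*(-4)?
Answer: 314246529/306916 ≈ 1023.9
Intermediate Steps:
l(n) = -4*n
(f(-22) + l(8))² = (1/(-22 + (-2 - 22)²) - 4*8)² = (1/(-22 + (-24)²) - 32)² = (1/(-22 + 576) - 32)² = (1/554 - 32)² = (-17727/554)² = 314246529/306916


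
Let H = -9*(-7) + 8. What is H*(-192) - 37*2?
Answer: -13706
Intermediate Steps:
H = 71 (H = 63 + 8 = 71)
H*(-192) - 37*2 = 71*(-192) - 37*2 = -13632 - 74 = -13706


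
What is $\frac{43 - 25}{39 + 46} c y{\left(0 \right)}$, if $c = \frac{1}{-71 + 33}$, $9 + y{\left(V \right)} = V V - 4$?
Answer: $\frac{117}{1615} \approx 0.072446$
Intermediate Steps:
$y{\left(V \right)} = -13 + V^{2}$ ($y{\left(V \right)} = -9 + \left(V V - 4\right) = -9 + \left(V^{2} - 4\right) = -9 + \left(-4 + V^{2}\right) = -13 + V^{2}$)
$c = - \frac{1}{38}$ ($c = \frac{1}{-38} = - \frac{1}{38} \approx -0.026316$)
$\frac{43 - 25}{39 + 46} c y{\left(0 \right)} = \frac{43 - 25}{39 + 46} \left(- \frac{1}{38}\right) \left(-13 + 0^{2}\right) = \frac{18}{85} \left(- \frac{1}{38}\right) \left(-13 + 0\right) = 18 \cdot \frac{1}{85} \left(- \frac{1}{38}\right) \left(-13\right) = \frac{18}{85} \left(- \frac{1}{38}\right) \left(-13\right) = \left(- \frac{9}{1615}\right) \left(-13\right) = \frac{117}{1615}$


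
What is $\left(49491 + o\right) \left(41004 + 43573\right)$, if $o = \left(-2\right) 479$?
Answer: $4104775541$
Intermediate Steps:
$o = -958$
$\left(49491 + o\right) \left(41004 + 43573\right) = \left(49491 - 958\right) \left(41004 + 43573\right) = 48533 \cdot 84577 = 4104775541$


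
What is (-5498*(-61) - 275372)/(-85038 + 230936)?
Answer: 30003/72949 ≈ 0.41129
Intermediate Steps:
(-5498*(-61) - 275372)/(-85038 + 230936) = (335378 - 275372)/145898 = 60006*(1/145898) = 30003/72949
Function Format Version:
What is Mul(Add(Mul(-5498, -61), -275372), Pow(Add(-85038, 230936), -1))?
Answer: Rational(30003, 72949) ≈ 0.41129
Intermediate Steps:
Mul(Add(Mul(-5498, -61), -275372), Pow(Add(-85038, 230936), -1)) = Mul(Add(335378, -275372), Pow(145898, -1)) = Mul(60006, Rational(1, 145898)) = Rational(30003, 72949)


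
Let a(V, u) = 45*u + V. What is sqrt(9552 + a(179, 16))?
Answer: sqrt(10451) ≈ 102.23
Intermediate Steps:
a(V, u) = V + 45*u
sqrt(9552 + a(179, 16)) = sqrt(9552 + (179 + 45*16)) = sqrt(9552 + (179 + 720)) = sqrt(9552 + 899) = sqrt(10451)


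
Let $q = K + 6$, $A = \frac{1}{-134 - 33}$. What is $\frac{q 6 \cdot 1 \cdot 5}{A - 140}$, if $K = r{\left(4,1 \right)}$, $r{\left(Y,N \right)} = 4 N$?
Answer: $- \frac{50100}{23381} \approx -2.1428$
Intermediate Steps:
$K = 4$ ($K = 4 \cdot 1 = 4$)
$A = - \frac{1}{167}$ ($A = \frac{1}{-167} = - \frac{1}{167} \approx -0.005988$)
$q = 10$ ($q = 4 + 6 = 10$)
$\frac{q 6 \cdot 1 \cdot 5}{A - 140} = \frac{10 \cdot 6 \cdot 1 \cdot 5}{- \frac{1}{167} - 140} = \frac{10 \cdot 6 \cdot 5}{- \frac{23381}{167}} = 10 \cdot 30 \left(- \frac{167}{23381}\right) = 300 \left(- \frac{167}{23381}\right) = - \frac{50100}{23381}$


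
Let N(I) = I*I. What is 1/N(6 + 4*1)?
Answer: 1/100 ≈ 0.010000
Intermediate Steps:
N(I) = I²
1/N(6 + 4*1) = 1/((6 + 4*1)²) = 1/((6 + 4)²) = 1/(10²) = 1/100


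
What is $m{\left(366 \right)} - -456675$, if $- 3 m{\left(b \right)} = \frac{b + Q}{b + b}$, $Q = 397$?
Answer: $\frac{1002857537}{2196} \approx 4.5667 \cdot 10^{5}$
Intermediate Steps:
$m{\left(b \right)} = - \frac{397 + b}{6 b}$ ($m{\left(b \right)} = - \frac{\left(b + 397\right) \frac{1}{b + b}}{3} = - \frac{\left(397 + b\right) \frac{1}{2 b}}{3} = - \frac{\frac{1}{2} \frac{1}{b} \left(397 + b\right)}{3} = - \frac{397 + b}{6 b}$)
$m{\left(366 \right)} - -456675 = \frac{-397 - 366}{6 \cdot 366} - -456675 = \frac{1}{6} \cdot \frac{1}{366} \left(-397 - 366\right) + 456675 = \frac{1}{6} \cdot \frac{1}{366} \left(-763\right) + 456675 = - \frac{763}{2196} + 456675 = \frac{1002857537}{2196}$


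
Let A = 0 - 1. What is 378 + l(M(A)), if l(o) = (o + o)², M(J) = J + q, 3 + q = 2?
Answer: 394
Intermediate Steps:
A = -1
q = -1 (q = -3 + 2 = -1)
M(J) = -1 + J (M(J) = J - 1 = -1 + J)
l(o) = 4*o² (l(o) = (2*o)² = 4*o²)
378 + l(M(A)) = 378 + 4*(-1 - 1)² = 378 + 4*(-2)² = 378 + 4*4 = 378 + 16 = 394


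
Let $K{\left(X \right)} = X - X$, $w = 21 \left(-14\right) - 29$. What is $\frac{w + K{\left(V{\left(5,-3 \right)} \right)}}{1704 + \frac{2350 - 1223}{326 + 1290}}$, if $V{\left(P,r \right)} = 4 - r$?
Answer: $- \frac{27472}{144989} \approx -0.18948$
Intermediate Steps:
$w = -323$ ($w = -294 - 29 = -323$)
$K{\left(X \right)} = 0$
$\frac{w + K{\left(V{\left(5,-3 \right)} \right)}}{1704 + \frac{2350 - 1223}{326 + 1290}} = \frac{-323 + 0}{1704 + \frac{2350 - 1223}{326 + 1290}} = - \frac{323}{1704 + \frac{1127}{1616}} = - \frac{323}{\frac{2754791}{1616}} = \left(-323\right) \frac{1616}{2754791} = - \frac{27472}{144989}$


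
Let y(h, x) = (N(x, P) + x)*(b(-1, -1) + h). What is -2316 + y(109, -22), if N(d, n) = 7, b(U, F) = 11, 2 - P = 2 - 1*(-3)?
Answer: -4116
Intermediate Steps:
P = -3 (P = 2 - (2 - 1*(-3)) = 2 - (2 + 3) = 2 - 1*5 = 2 - 5 = -3)
y(h, x) = (7 + x)*(11 + h)
-2316 + y(109, -22) = -2316 + (77 + 7*109 + 11*(-22) + 109*(-22)) = -2316 + (77 + 763 - 242 - 2398) = -2316 - 1800 = -4116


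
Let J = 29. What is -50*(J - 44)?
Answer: 750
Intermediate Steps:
-50*(J - 44) = -50*(29 - 44) = -50*(-15) = 750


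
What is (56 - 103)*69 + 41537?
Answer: 38294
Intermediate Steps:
(56 - 103)*69 + 41537 = -47*69 + 41537 = -3243 + 41537 = 38294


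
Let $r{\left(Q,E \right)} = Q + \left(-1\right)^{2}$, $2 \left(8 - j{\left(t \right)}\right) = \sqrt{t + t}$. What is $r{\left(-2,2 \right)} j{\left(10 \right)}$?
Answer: $-8 + \sqrt{5} \approx -5.7639$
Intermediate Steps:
$j{\left(t \right)} = 8 - \frac{\sqrt{2} \sqrt{t}}{2}$ ($j{\left(t \right)} = 8 - \frac{\sqrt{t + t}}{2} = 8 - \frac{\sqrt{2 t}}{2} = 8 - \frac{\sqrt{2} \sqrt{t}}{2}$)
$r{\left(Q,E \right)} = 1 + Q$ ($r{\left(Q,E \right)} = Q + 1 = 1 + Q$)
$r{\left(-2,2 \right)} j{\left(10 \right)} = \left(1 - 2\right) \left(8 - \frac{\sqrt{2} \sqrt{10}}{2}\right) = - (8 - \sqrt{5}) = -8 + \sqrt{5}$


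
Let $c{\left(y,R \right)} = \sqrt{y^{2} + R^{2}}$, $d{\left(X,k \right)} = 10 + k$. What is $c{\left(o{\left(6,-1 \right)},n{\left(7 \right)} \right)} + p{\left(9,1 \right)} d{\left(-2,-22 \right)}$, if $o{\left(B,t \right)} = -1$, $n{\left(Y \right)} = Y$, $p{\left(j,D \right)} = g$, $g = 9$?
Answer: $-108 + 5 \sqrt{2} \approx -100.93$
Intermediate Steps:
$p{\left(j,D \right)} = 9$
$c{\left(y,R \right)} = \sqrt{R^{2} + y^{2}}$
$c{\left(o{\left(6,-1 \right)},n{\left(7 \right)} \right)} + p{\left(9,1 \right)} d{\left(-2,-22 \right)} = \sqrt{7^{2} + \left(-1\right)^{2}} + 9 \left(10 - 22\right) = \sqrt{49 + 1} + 9 \left(-12\right) = \sqrt{50} - 108 = 5 \sqrt{2} - 108 = -108 + 5 \sqrt{2}$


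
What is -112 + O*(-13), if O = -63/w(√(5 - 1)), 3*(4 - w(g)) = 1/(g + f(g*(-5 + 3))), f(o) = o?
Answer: 2114/25 ≈ 84.560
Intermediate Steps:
w(g) = 4 + 1/(3*g) (w(g) = 4 - 1/(3*(g + g*(-5 + 3))) = 4 - 1/(3*(g + g*(-2))) = 4 - 1/(3*(g - 2*g)) = 4 - (-1/g)/3 = 4 - (-1)/(3*g) = 4 + 1/(3*g))
O = -378/25 (O = -63/(4 + 1/(3*(√(5 - 1)))) = -63/(4 + 1/(3*(√4))) = -63/(4 + (⅓)/2) = -63/(4 + (⅓)*(½)) = -63/(4 + ⅙) = -63/25/6 = -63*6/25 = -378/25 ≈ -15.120)
-112 + O*(-13) = -112 - 378/25*(-13) = -112 + 4914/25 = 2114/25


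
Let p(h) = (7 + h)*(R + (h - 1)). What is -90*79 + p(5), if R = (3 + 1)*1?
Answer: -7014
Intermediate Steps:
R = 4 (R = 4*1 = 4)
p(h) = (3 + h)*(7 + h) (p(h) = (7 + h)*(4 + (h - 1)) = (7 + h)*(4 + (-1 + h)) = (7 + h)*(3 + h) = (3 + h)*(7 + h))
-90*79 + p(5) = -90*79 + (21 + 5² + 10*5) = -7110 + (21 + 25 + 50) = -7110 + 96 = -7014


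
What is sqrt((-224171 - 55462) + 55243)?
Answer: I*sqrt(224390) ≈ 473.7*I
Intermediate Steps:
sqrt((-224171 - 55462) + 55243) = sqrt(-279633 + 55243) = sqrt(-224390) = I*sqrt(224390)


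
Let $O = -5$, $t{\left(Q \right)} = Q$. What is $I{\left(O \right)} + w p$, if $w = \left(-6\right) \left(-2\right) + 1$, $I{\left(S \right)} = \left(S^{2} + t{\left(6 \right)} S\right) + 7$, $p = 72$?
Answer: $938$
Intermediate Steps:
$I{\left(S \right)} = 7 + S^{2} + 6 S$ ($I{\left(S \right)} = \left(S^{2} + 6 S\right) + 7 = 7 + S^{2} + 6 S$)
$w = 13$ ($w = 12 + 1 = 13$)
$I{\left(O \right)} + w p = \left(7 + \left(-5\right)^{2} + 6 \left(-5\right)\right) + 13 \cdot 72 = \left(7 + 25 - 30\right) + 936 = 2 + 936 = 938$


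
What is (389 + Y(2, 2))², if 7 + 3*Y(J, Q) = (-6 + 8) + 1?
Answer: 1352569/9 ≈ 1.5029e+5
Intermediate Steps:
Y(J, Q) = -4/3 (Y(J, Q) = -7/3 + ((-6 + 8) + 1)/3 = -7/3 + (2 + 1)/3 = -7/3 + (⅓)*3 = -7/3 + 1 = -4/3)
(389 + Y(2, 2))² = (389 - 4/3)² = (1163/3)² = 1352569/9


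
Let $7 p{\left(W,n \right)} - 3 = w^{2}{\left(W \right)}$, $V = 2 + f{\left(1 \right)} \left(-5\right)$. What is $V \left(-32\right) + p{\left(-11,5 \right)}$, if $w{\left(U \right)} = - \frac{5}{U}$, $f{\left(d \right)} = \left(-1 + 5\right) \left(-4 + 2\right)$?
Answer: $- \frac{1137980}{847} \approx -1343.5$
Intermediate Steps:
$f{\left(d \right)} = -8$ ($f{\left(d \right)} = 4 \left(-2\right) = -8$)
$V = 42$ ($V = 2 - -40 = 2 + 40 = 42$)
$p{\left(W,n \right)} = \frac{3}{7} + \frac{25}{7 W^{2}}$ ($p{\left(W,n \right)} = \frac{3}{7} + \frac{\left(- \frac{5}{W}\right)^{2}}{7} = \frac{3}{7} + \frac{25 \frac{1}{W^{2}}}{7} = \frac{3}{7} + \frac{25}{7 W^{2}}$)
$V \left(-32\right) + p{\left(-11,5 \right)} = 42 \left(-32\right) + \left(\frac{3}{7} + \frac{25}{7 \cdot 121}\right) = -1344 + \left(\frac{3}{7} + \frac{25}{7} \cdot \frac{1}{121}\right) = -1344 + \left(\frac{3}{7} + \frac{25}{847}\right) = -1344 + \frac{388}{847} = - \frac{1137980}{847}$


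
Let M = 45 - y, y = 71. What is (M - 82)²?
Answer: 11664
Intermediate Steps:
M = -26 (M = 45 - 1*71 = 45 - 71 = -26)
(M - 82)² = (-26 - 82)² = (-108)² = 11664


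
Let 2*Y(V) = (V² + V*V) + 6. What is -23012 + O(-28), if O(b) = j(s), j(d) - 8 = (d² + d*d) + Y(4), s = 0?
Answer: -22985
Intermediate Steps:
Y(V) = 3 + V² (Y(V) = ((V² + V*V) + 6)/2 = ((V² + V²) + 6)/2 = (2*V² + 6)/2 = (6 + 2*V²)/2 = 3 + V²)
j(d) = 27 + 2*d² (j(d) = 8 + ((d² + d*d) + (3 + 4²)) = 8 + ((d² + d²) + (3 + 16)) = 8 + (2*d² + 19) = 8 + (19 + 2*d²) = 27 + 2*d²)
O(b) = 27 (O(b) = 27 + 2*0² = 27 + 2*0 = 27 + 0 = 27)
-23012 + O(-28) = -23012 + 27 = -22985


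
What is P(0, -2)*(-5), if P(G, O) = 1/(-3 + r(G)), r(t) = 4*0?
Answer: 5/3 ≈ 1.6667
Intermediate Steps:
r(t) = 0
P(G, O) = -⅓ (P(G, O) = 1/(-3 + 0) = 1/(-3) = -⅓)
P(0, -2)*(-5) = -⅓*(-5) = 5/3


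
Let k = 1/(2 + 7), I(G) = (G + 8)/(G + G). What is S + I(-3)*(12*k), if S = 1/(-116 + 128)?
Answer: -37/36 ≈ -1.0278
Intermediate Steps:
I(G) = (8 + G)/(2*G) (I(G) = (8 + G)/((2*G)) = (8 + G)*(1/(2*G)) = (8 + G)/(2*G))
S = 1/12 ≈ 0.083333
k = ⅑ (k = 1/9 = ⅑ ≈ 0.11111)
S + I(-3)*(12*k) = 1/12 + ((½)*(8 - 3)/(-3))*(12*(⅑)) = 1/12 + ((½)*(-⅓)*5)*(4/3) = 1/12 - ⅚*4/3 = 1/12 - 10/9 = -37/36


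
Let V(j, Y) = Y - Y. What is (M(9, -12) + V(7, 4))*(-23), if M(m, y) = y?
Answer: 276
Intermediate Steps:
V(j, Y) = 0
(M(9, -12) + V(7, 4))*(-23) = (-12 + 0)*(-23) = -12*(-23) = 276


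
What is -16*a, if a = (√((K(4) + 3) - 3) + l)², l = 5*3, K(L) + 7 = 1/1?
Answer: -3504 - 480*I*√6 ≈ -3504.0 - 1175.8*I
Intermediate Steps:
K(L) = -6 (K(L) = -7 + 1/1 = -7 + 1 = -6)
l = 15
a = (15 + I*√6)² (a = (√((-6 + 3) - 3) + 15)² = (√(-3 - 3) + 15)² = (√(-6) + 15)² = (I*√6 + 15)² = (15 + I*√6)² ≈ 219.0 + 73.485*I)
-16*a = -16*(15 + I*√6)²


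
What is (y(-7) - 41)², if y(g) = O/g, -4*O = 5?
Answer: 1306449/784 ≈ 1666.4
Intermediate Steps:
O = -5/4 (O = -¼*5 = -5/4 ≈ -1.2500)
y(g) = -5/(4*g)
(y(-7) - 41)² = (-5/4/(-7) - 41)² = (-5/4*(-⅐) - 41)² = (5/28 - 41)² = (-1143/28)² = 1306449/784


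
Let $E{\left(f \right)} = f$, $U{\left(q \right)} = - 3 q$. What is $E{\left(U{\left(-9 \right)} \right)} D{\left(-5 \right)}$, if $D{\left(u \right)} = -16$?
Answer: $-432$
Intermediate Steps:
$E{\left(U{\left(-9 \right)} \right)} D{\left(-5 \right)} = \left(-3\right) \left(-9\right) \left(-16\right) = 27 \left(-16\right) = -432$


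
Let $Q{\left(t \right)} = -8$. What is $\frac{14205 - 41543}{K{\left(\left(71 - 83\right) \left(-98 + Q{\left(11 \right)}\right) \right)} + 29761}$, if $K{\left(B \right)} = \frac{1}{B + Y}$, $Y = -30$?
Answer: $- \frac{33953796}{36963163} \approx -0.91858$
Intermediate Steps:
$K{\left(B \right)} = \frac{1}{-30 + B}$ ($K{\left(B \right)} = \frac{1}{B - 30} = \frac{1}{-30 + B}$)
$\frac{14205 - 41543}{K{\left(\left(71 - 83\right) \left(-98 + Q{\left(11 \right)}\right) \right)} + 29761} = \frac{14205 - 41543}{\frac{1}{-30 + \left(71 - 83\right) \left(-98 - 8\right)} + 29761} = - \frac{27338}{\frac{1}{-30 - -1272} + 29761} = - \frac{27338}{\frac{1}{-30 + 1272} + 29761} = - \frac{27338}{\frac{1}{1242} + 29761} = - \frac{27338}{\frac{36963163}{1242}} = \left(-27338\right) \frac{1242}{36963163} = - \frac{33953796}{36963163}$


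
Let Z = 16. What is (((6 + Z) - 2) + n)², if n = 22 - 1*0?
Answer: 1764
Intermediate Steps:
n = 22 (n = 22 + 0 = 22)
(((6 + Z) - 2) + n)² = (((6 + 16) - 2) + 22)² = ((22 - 2) + 22)² = (20 + 22)² = 42² = 1764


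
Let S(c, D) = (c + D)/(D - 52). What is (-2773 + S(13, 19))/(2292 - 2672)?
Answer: 91541/12540 ≈ 7.2999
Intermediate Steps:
S(c, D) = (D + c)/(-52 + D)
(-2773 + S(13, 19))/(2292 - 2672) = (-2773 + (19 + 13)/(-52 + 19))/(2292 - 2672) = (-2773 + 32/(-33))/(-380) = (-2773 - 1/33*32)*(-1/380) = (-2773 - 32/33)*(-1/380) = -91541/33*(-1/380) = 91541/12540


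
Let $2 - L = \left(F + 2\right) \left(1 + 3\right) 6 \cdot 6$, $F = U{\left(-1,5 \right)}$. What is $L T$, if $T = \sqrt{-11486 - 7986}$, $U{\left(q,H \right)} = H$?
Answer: $- 4024 i \sqrt{1217} \approx - 1.4038 \cdot 10^{5} i$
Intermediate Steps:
$F = 5$
$T = 4 i \sqrt{1217}$ ($T = \sqrt{-19472} = 4 i \sqrt{1217} \approx 139.54 i$)
$L = -1006$ ($L = 2 - \left(5 + 2\right) \left(1 + 3\right) 6 \cdot 6 = 2 - 7 \cdot 4 \cdot 6 \cdot 6 = 2 - 28 \cdot 6 \cdot 6 = 2 - 168 \cdot 6 = 2 - 1008 = -1006$)
$L T = - 1006 \cdot 4 i \sqrt{1217} = - 4024 i \sqrt{1217}$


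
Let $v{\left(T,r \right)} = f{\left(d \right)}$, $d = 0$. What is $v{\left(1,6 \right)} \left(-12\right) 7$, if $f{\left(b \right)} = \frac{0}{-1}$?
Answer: $0$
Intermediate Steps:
$f{\left(b \right)} = 0$ ($f{\left(b \right)} = 0 \left(-1\right) = 0$)
$v{\left(T,r \right)} = 0$
$v{\left(1,6 \right)} \left(-12\right) 7 = 0 \left(-12\right) 7 = 0 \cdot 7 = 0$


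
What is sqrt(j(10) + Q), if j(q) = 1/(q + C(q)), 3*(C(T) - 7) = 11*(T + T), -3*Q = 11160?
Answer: 3*I*sqrt(30355523)/271 ≈ 60.992*I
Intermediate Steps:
Q = -3720 (Q = -1/3*11160 = -3720)
C(T) = 7 + 22*T/3 (C(T) = 7 + (11*(T + T))/3 = 7 + (11*(2*T))/3 = 7 + (22*T)/3 = 7 + 22*T/3)
j(q) = 1/(7 + 25*q/3) (j(q) = 1/(q + (7 + 22*q/3)) = 1/(7 + 25*q/3))
sqrt(j(10) + Q) = sqrt(3/(21 + 25*10) - 3720) = sqrt(3/(21 + 250) - 3720) = sqrt(3/271 - 3720) = sqrt(-1008117/271) = 3*I*sqrt(30355523)/271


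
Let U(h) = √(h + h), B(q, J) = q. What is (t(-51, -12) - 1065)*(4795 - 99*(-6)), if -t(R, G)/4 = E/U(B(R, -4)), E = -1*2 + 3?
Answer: -5739285 + 634*I*√102/3 ≈ -5.7393e+6 + 2134.4*I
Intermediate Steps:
U(h) = √2*√h (U(h) = √(2*h) = √2*√h)
E = 1 (E = -2 + 3 = 1)
t(R, G) = -2*√2/√R (t(R, G) = -4/(√2*√R) = -4*√2/(2*√R) = -2*√2/√R)
(t(-51, -12) - 1065)*(4795 - 99*(-6)) = (-2*√2/√(-51) - 1065)*(4795 - 99*(-6)) = (-2*√2*(-I*√51/51) - 1065)*(4795 + 594) = (2*I*√102/51 - 1065)*5389 = (-1065 + 2*I*√102/51)*5389 = -5739285 + 634*I*√102/3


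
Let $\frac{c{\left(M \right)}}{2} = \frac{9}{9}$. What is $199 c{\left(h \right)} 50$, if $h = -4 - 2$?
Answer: $19900$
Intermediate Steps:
$h = -6$ ($h = -4 - 2 = -6$)
$c{\left(M \right)} = 2$ ($c{\left(M \right)} = 2 \cdot \frac{9}{9} = 2 \cdot 9 \cdot \frac{1}{9} = 2 \cdot 1 = 2$)
$199 c{\left(h \right)} 50 = 199 \cdot 2 \cdot 50 = 398 \cdot 50 = 19900$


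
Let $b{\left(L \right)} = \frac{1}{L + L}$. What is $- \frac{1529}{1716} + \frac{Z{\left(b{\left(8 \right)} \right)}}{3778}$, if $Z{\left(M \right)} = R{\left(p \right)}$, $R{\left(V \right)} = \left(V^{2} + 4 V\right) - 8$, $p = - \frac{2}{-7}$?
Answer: $- \frac{12891875}{14439516} \approx -0.89282$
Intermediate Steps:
$b{\left(L \right)} = \frac{1}{2 L}$
$p = \frac{2}{7}$ ($p = \left(-2\right) \left(- \frac{1}{7}\right) = \frac{2}{7} \approx 0.28571$)
$R{\left(V \right)} = -8 + V^{2} + 4 V$
$Z{\left(M \right)} = - \frac{332}{49}$ ($Z{\left(M \right)} = -8 + \left(\frac{2}{7}\right)^{2} + 4 \cdot \frac{2}{7} = -8 + \frac{4}{49} + \frac{8}{7} = - \frac{332}{49}$)
$- \frac{1529}{1716} + \frac{Z{\left(b{\left(8 \right)} \right)}}{3778} = - \frac{1529}{1716} - \frac{332}{49 \cdot 3778} = \left(-1529\right) \frac{1}{1716} - \frac{166}{92561} = - \frac{139}{156} - \frac{166}{92561} = - \frac{12891875}{14439516}$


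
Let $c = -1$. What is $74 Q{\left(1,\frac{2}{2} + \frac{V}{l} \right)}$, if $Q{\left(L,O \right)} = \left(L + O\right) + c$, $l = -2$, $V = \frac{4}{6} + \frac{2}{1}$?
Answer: $- \frac{74}{3} \approx -24.667$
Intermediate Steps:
$V = \frac{8}{3}$ ($V = 4 \cdot \frac{1}{6} + 2 \cdot 1 = \frac{2}{3} + 2 = \frac{8}{3} \approx 2.6667$)
$Q{\left(L,O \right)} = -1 + L + O$ ($Q{\left(L,O \right)} = \left(L + O\right) - 1 = -1 + L + O$)
$74 Q{\left(1,\frac{2}{2} + \frac{V}{l} \right)} = 74 \left(-1 + 1 + \left(\frac{2}{2} + \frac{8}{3 \left(-2\right)}\right)\right) = 74 \left(-1 + 1 + \left(2 \cdot \frac{1}{2} + \frac{8}{3} \left(- \frac{1}{2}\right)\right)\right) = 74 \left(-1 + 1 + \left(1 - \frac{4}{3}\right)\right) = 74 \left(-1 + 1 - \frac{1}{3}\right) = 74 \left(- \frac{1}{3}\right) = - \frac{74}{3}$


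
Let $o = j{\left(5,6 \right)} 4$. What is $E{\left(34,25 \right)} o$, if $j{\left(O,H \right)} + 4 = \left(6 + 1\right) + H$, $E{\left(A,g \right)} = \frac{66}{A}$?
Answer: $\frac{1188}{17} \approx 69.882$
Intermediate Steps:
$j{\left(O,H \right)} = 3 + H$ ($j{\left(O,H \right)} = -4 + \left(\left(6 + 1\right) + H\right) = -4 + \left(7 + H\right) = 3 + H$)
$o = 36$ ($o = \left(3 + 6\right) 4 = 9 \cdot 4 = 36$)
$E{\left(34,25 \right)} o = \frac{66}{34} \cdot 36 = 66 \cdot \frac{1}{34} \cdot 36 = \frac{33}{17} \cdot 36 = \frac{1188}{17}$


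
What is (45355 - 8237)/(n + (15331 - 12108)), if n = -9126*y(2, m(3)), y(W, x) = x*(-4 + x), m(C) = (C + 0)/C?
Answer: 37118/30601 ≈ 1.2130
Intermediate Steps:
m(C) = 1 (m(C) = C/C = 1)
n = 27378 (n = -9126*(-4 + 1) = -9126*(-3) = 27378)
(45355 - 8237)/(n + (15331 - 12108)) = (45355 - 8237)/(27378 + (15331 - 12108)) = 37118/(27378 + 3223) = 37118/30601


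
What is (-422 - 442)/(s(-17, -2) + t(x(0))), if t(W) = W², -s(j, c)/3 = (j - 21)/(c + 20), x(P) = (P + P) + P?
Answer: -2592/19 ≈ -136.42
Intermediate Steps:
x(P) = 3*P (x(P) = 2*P + P = 3*P)
s(j, c) = -3*(-21 + j)/(20 + c) (s(j, c) = -3*(j - 21)/(c + 20) = -3*(-21 + j)/(20 + c))
(-422 - 442)/(s(-17, -2) + t(x(0))) = (-422 - 442)/(3*(21 - 1*(-17))/(20 - 2) + (3*0)²) = -864/(3*(21 + 17)/18 + 0²) = -864/(3*(1/18)*38 + 0) = -864/(19/3 + 0) = -864/19/3 = -864*3/19 = -2592/19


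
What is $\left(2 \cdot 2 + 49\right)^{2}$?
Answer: $2809$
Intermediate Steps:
$\left(2 \cdot 2 + 49\right)^{2} = \left(4 + 49\right)^{2} = 53^{2} = 2809$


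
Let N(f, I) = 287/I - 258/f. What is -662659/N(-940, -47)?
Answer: 311449730/2741 ≈ 1.1363e+5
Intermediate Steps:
N(f, I) = -258/f + 287/I
-662659/N(-940, -47) = -662659/(-258/(-940) + 287/(-47)) = -662659/(-258*(-1/940) + 287*(-1/47)) = -662659/(129/470 - 287/47) = -662659/(-2741/470) = -662659*(-470/2741) = 311449730/2741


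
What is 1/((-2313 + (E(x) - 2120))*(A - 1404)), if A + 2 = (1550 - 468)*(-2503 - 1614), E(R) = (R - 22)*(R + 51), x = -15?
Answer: 1/25688840000 ≈ 3.8927e-11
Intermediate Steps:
E(R) = (-22 + R)*(51 + R)
A = -4454596 (A = -2 + (1550 - 468)*(-2503 - 1614) = -2 + 1082*(-4117) = -2 - 4454594 = -4454596)
1/((-2313 + (E(x) - 2120))*(A - 1404)) = 1/((-2313 + ((-1122 + (-15)**2 + 29*(-15)) - 2120))*(-4454596 - 1404)) = 1/((-2313 + ((-1122 + 225 - 435) - 2120))*(-4456000)) = 1/((-2313 + (-1332 - 2120))*(-4456000)) = 1/((-2313 - 3452)*(-4456000)) = 1/(-5765*(-4456000)) = 1/25688840000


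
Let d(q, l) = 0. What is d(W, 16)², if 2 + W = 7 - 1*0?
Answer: 0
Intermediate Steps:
W = 5 (W = -2 + (7 - 1*0) = -2 + (7 + 0) = -2 + 7 = 5)
d(W, 16)² = 0² = 0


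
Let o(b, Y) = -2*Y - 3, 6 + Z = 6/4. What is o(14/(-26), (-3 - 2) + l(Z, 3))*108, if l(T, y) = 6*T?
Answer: 6588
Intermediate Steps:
Z = -9/2 (Z = -6 + 6/4 = -6 + 6*(¼) = -6 + 3/2 = -9/2 ≈ -4.5000)
o(b, Y) = -3 - 2*Y
o(14/(-26), (-3 - 2) + l(Z, 3))*108 = (-3 - 2*((-3 - 2) + 6*(-9/2)))*108 = (-3 - 2*(-5 - 27))*108 = (-3 - 2*(-32))*108 = (-3 + 64)*108 = 61*108 = 6588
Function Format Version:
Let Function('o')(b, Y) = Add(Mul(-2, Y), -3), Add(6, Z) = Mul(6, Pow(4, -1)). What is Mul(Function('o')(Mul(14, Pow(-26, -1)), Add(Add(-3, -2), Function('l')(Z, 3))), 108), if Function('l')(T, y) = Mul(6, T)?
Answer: 6588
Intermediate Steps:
Z = Rational(-9, 2) (Z = Add(-6, Mul(6, Pow(4, -1))) = Add(-6, Mul(6, Rational(1, 4))) = Add(-6, Rational(3, 2)) = Rational(-9, 2) ≈ -4.5000)
Function('o')(b, Y) = Add(-3, Mul(-2, Y))
Mul(Function('o')(Mul(14, Pow(-26, -1)), Add(Add(-3, -2), Function('l')(Z, 3))), 108) = Mul(Add(-3, Mul(-2, Add(Add(-3, -2), Mul(6, Rational(-9, 2))))), 108) = Mul(Add(-3, Mul(-2, Add(-5, -27))), 108) = Mul(Add(-3, Mul(-2, -32)), 108) = Mul(Add(-3, 64), 108) = Mul(61, 108) = 6588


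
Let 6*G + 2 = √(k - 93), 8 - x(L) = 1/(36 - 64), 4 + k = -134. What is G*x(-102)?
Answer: -75/28 + 75*I*√231/56 ≈ -2.6786 + 20.355*I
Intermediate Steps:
k = -138 (k = -4 - 134 = -138)
x(L) = 225/28 (x(L) = 8 - 1/(36 - 64) = 8 - 1/(-28) = 8 - 1*(-1/28) = 8 + 1/28 = 225/28)
G = -⅓ + I*√231/6 (G = -⅓ + √(-138 - 93)/6 = -⅓ + √(-231)/6 = -⅓ + (I*√231)/6 = -⅓ + I*√231/6 ≈ -0.33333 + 2.5331*I)
G*x(-102) = (-⅓ + I*√231/6)*(225/28) = -75/28 + 75*I*√231/56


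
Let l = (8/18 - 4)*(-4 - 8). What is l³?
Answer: 2097152/27 ≈ 77672.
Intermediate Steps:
l = 128/3 (l = (8*(1/18) - 4)*(-12) = (4/9 - 4)*(-12) = -32/9*(-12) = 128/3 ≈ 42.667)
l³ = (128/3)³ = 2097152/27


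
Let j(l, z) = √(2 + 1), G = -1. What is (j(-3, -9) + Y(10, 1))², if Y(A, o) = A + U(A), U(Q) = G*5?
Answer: (5 + √3)² ≈ 45.320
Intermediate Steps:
U(Q) = -5 (U(Q) = -1*5 = -5)
Y(A, o) = -5 + A (Y(A, o) = A - 5 = -5 + A)
j(l, z) = √3
(j(-3, -9) + Y(10, 1))² = (√3 + (-5 + 10))² = (√3 + 5)² = (5 + √3)²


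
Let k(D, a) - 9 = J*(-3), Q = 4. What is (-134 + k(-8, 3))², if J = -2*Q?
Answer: 10201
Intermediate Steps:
J = -8 (J = -2*4 = -8)
k(D, a) = 33 (k(D, a) = 9 - 8*(-3) = 9 + 24 = 33)
(-134 + k(-8, 3))² = (-134 + 33)² = (-101)² = 10201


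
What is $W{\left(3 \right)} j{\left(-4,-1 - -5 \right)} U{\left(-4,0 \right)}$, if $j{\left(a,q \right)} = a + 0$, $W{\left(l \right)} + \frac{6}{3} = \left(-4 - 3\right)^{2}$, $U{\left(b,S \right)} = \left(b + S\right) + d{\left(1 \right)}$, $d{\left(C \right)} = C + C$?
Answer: $376$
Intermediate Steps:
$d{\left(C \right)} = 2 C$
$U{\left(b,S \right)} = 2 + S + b$ ($U{\left(b,S \right)} = \left(b + S\right) + 2 \cdot 1 = \left(S + b\right) + 2 = 2 + S + b$)
$W{\left(l \right)} = 47$ ($W{\left(l \right)} = -2 + \left(-4 - 3\right)^{2} = -2 + \left(-7\right)^{2} = -2 + 49 = 47$)
$j{\left(a,q \right)} = a$
$W{\left(3 \right)} j{\left(-4,-1 - -5 \right)} U{\left(-4,0 \right)} = 47 \left(-4\right) \left(2 + 0 - 4\right) = \left(-188\right) \left(-2\right) = 376$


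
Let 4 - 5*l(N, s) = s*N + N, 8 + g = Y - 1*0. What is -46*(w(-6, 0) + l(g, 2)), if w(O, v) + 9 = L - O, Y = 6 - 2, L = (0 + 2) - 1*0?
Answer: -506/5 ≈ -101.20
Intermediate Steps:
L = 2 (L = 2 + 0 = 2)
Y = 4
w(O, v) = -7 - O (w(O, v) = -9 + (2 - O) = -7 - O)
g = -4 (g = -8 + (4 - 1*0) = -8 + (4 + 0) = -8 + 4 = -4)
l(N, s) = 4/5 - N/5 - N*s/5 (l(N, s) = 4/5 - (s*N + N)/5 = 4/5 - (N*s + N)/5 = 4/5 - (N + N*s)/5 = 4/5 + (-N/5 - N*s/5) = 4/5 - N/5 - N*s/5)
-46*(w(-6, 0) + l(g, 2)) = -46*((-7 - 1*(-6)) + (4/5 - 1/5*(-4) - 1/5*(-4)*2)) = -46*((-7 + 6) + (4/5 + 4/5 + 8/5)) = -46*(-1 + 16/5) = -46*11/5 = -506/5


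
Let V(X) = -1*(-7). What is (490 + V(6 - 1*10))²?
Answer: 247009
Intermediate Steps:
V(X) = 7
(490 + V(6 - 1*10))² = (490 + 7)² = 497² = 247009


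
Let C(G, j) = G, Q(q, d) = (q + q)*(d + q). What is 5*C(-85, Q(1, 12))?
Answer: -425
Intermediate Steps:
Q(q, d) = 2*q*(d + q) (Q(q, d) = (2*q)*(d + q) = 2*q*(d + q))
5*C(-85, Q(1, 12)) = 5*(-85) = -425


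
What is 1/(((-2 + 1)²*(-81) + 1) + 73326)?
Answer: 1/73246 ≈ 1.3653e-5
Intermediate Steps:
1/(((-2 + 1)²*(-81) + 1) + 73326) = 1/(((-1)²*(-81) + 1) + 73326) = 1/((1*(-81) + 1) + 73326) = 1/((-81 + 1) + 73326) = 1/(-80 + 73326) = 1/73246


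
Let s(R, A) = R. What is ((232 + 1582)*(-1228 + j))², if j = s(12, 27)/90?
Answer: 1116244938703504/225 ≈ 4.9611e+12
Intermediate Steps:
j = 2/15 (j = 12/90 = 12*(1/90) = 2/15 ≈ 0.13333)
((232 + 1582)*(-1228 + j))² = ((232 + 1582)*(-1228 + 2/15))² = (1814*(-18418/15))² = (-33410252/15)² = 1116244938703504/225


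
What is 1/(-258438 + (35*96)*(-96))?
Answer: -1/580998 ≈ -1.7212e-6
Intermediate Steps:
1/(-258438 + (35*96)*(-96)) = 1/(-258438 + 3360*(-96)) = 1/(-258438 - 322560) = 1/(-580998) = -1/580998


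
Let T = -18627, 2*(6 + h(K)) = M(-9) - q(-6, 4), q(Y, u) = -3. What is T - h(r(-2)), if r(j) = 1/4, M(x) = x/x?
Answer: -18623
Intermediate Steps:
M(x) = 1
r(j) = ¼
h(K) = -4 (h(K) = -6 + (1 - 1*(-3))/2 = -6 + (1 + 3)/2 = -6 + (½)*4 = -6 + 2 = -4)
T - h(r(-2)) = -18627 - 1*(-4) = -18627 + 4 = -18623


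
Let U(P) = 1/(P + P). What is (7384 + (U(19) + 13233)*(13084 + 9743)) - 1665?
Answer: 11478888407/38 ≈ 3.0208e+8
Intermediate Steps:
U(P) = 1/(2*P)
(7384 + (U(19) + 13233)*(13084 + 9743)) - 1665 = (7384 + ((1/2)/19 + 13233)*(13084 + 9743)) - 1665 = (7384 + ((1/2)*(1/19) + 13233)*22827) - 1665 = (7384 + (1/38 + 13233)*22827) - 1665 = (7384 + (502855/38)*22827) - 1665 = (7384 + 11478671085/38) - 1665 = 11478951677/38 - 1665 = 11478888407/38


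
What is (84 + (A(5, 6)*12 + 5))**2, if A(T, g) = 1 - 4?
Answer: 2809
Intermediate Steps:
A(T, g) = -3
(84 + (A(5, 6)*12 + 5))**2 = (84 + (-3*12 + 5))**2 = (84 + (-36 + 5))**2 = (84 - 31)**2 = 53**2 = 2809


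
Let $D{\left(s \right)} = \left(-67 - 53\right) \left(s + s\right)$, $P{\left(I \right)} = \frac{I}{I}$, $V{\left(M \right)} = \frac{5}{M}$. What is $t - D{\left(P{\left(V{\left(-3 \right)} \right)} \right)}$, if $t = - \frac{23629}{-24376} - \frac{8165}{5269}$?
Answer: $\frac{2795489611}{11676104} \approx 239.42$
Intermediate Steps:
$P{\left(I \right)} = 1$
$D{\left(s \right)} = - 240 s$ ($D{\left(s \right)} = - 120 \cdot 2 s = - 240 s$)
$t = - \frac{6775349}{11676104}$ ($t = \left(-23629\right) \left(- \frac{1}{24376}\right) - \frac{8165}{5269} = \frac{23629}{24376} - \frac{8165}{5269} = - \frac{6775349}{11676104} \approx -0.58027$)
$t - D{\left(P{\left(V{\left(-3 \right)} \right)} \right)} = - \frac{6775349}{11676104} - \left(-240\right) 1 = - \frac{6775349}{11676104} - -240 = - \frac{6775349}{11676104} + 240 = \frac{2795489611}{11676104}$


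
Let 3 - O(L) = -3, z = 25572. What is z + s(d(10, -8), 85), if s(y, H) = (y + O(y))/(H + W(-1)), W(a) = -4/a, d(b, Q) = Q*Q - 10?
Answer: 2275968/89 ≈ 25573.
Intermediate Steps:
O(L) = 6 (O(L) = 3 - 1*(-3) = 3 + 3 = 6)
d(b, Q) = -10 + Q² (d(b, Q) = Q² - 10 = -10 + Q²)
s(y, H) = (6 + y)/(4 + H) (s(y, H) = (y + 6)/(H - 4/(-1)) = (6 + y)/(H - 4*(-1)) = (6 + y)/(H + 4) = (6 + y)/(4 + H))
z + s(d(10, -8), 85) = 25572 + (6 + (-10 + (-8)²))/(4 + 85) = 25572 + (6 + (-10 + 64))/89 = 25572 + (6 + 54)/89 = 25572 + (1/89)*60 = 25572 + 60/89 = 2275968/89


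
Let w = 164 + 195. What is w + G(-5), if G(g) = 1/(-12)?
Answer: 4307/12 ≈ 358.92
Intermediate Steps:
G(g) = -1/12
w = 359
w + G(-5) = 359 - 1/12 = 4307/12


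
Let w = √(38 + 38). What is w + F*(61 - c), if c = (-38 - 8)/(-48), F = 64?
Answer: 11528/3 + 2*√19 ≈ 3851.4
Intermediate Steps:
c = 23/24 (c = -46*(-1/48) = 23/24 ≈ 0.95833)
w = 2*√19 (w = √76 = 2*√19 ≈ 8.7178)
w + F*(61 - c) = 2*√19 + 64*(61 - 1*23/24) = 2*√19 + 64*(61 - 23/24) = 2*√19 + 64*(1441/24) = 2*√19 + 11528/3 = 11528/3 + 2*√19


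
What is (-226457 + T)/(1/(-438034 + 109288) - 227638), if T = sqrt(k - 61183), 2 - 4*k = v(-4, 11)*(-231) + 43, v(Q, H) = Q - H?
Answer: 74446832922/74835081949 - 493119*I*sqrt(27582)/74835081949 ≈ 0.99481 - 0.0010944*I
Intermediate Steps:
k = -1753/2 (k = 1/2 - ((-4 - 1*11)*(-231) + 43)/4 = 1/2 - ((-4 - 11)*(-231) + 43)/4 = 1/2 - (-15*(-231) + 43)/4 = 1/2 - (3465 + 43)/4 = 1/2 - 1/4*3508 = 1/2 - 877 = -1753/2 ≈ -876.50)
T = 3*I*sqrt(27582)/2 (T = sqrt(-1753/2 - 61183) = sqrt(-124119/2) = 3*I*sqrt(27582)/2 ≈ 249.12*I)
(-226457 + T)/(1/(-438034 + 109288) - 227638) = (-226457 + 3*I*sqrt(27582)/2)/(1/(-438034 + 109288) - 227638) = (-226457 + 3*I*sqrt(27582)/2)/(1/(-328746) - 227638) = (-226457 + 3*I*sqrt(27582)/2)/(-1/328746 - 227638) = (-226457 + 3*I*sqrt(27582)/2)/(-74835081949/328746) = (-226457 + 3*I*sqrt(27582)/2)*(-328746/74835081949) = 74446832922/74835081949 - 493119*I*sqrt(27582)/74835081949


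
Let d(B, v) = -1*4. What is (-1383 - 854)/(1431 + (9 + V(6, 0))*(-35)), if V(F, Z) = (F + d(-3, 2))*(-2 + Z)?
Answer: -2237/1256 ≈ -1.7811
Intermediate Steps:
d(B, v) = -4
V(F, Z) = (-4 + F)*(-2 + Z) (V(F, Z) = (F - 4)*(-2 + Z) = (-4 + F)*(-2 + Z))
(-1383 - 854)/(1431 + (9 + V(6, 0))*(-35)) = (-1383 - 854)/(1431 + (9 + (8 - 4*0 - 2*6 + 6*0))*(-35)) = -2237/(1431 + (9 + (8 + 0 - 12 + 0))*(-35)) = -2237/(1431 + (9 - 4)*(-35)) = -2237/(1431 + 5*(-35)) = -2237/(1431 - 175) = -2237/1256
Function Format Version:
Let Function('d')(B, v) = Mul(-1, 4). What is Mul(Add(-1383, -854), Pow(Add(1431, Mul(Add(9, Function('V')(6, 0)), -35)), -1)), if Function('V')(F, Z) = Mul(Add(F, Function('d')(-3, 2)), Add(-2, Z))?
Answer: Rational(-2237, 1256) ≈ -1.7811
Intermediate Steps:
Function('d')(B, v) = -4
Function('V')(F, Z) = Mul(Add(-4, F), Add(-2, Z)) (Function('V')(F, Z) = Mul(Add(F, -4), Add(-2, Z)) = Mul(Add(-4, F), Add(-2, Z)))
Mul(Add(-1383, -854), Pow(Add(1431, Mul(Add(9, Function('V')(6, 0)), -35)), -1)) = Mul(Add(-1383, -854), Pow(Add(1431, Mul(Add(9, Add(8, Mul(-4, 0), Mul(-2, 6), Mul(6, 0))), -35)), -1)) = Mul(-2237, Pow(Add(1431, Mul(Add(9, Add(8, 0, -12, 0)), -35)), -1)) = Mul(-2237, Pow(Add(1431, Mul(Add(9, -4), -35)), -1)) = Mul(-2237, Pow(Add(1431, Mul(5, -35)), -1)) = Mul(-2237, Pow(Add(1431, -175), -1)) = Mul(-2237, Pow(1256, -1)) = Mul(-2237, Rational(1, 1256)) = Rational(-2237, 1256)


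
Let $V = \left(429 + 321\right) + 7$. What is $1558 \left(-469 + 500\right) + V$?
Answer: $49055$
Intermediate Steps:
$V = 757$ ($V = 750 + 7 = 757$)
$1558 \left(-469 + 500\right) + V = 1558 \left(-469 + 500\right) + 757 = 1558 \cdot 31 + 757 = 48298 + 757 = 49055$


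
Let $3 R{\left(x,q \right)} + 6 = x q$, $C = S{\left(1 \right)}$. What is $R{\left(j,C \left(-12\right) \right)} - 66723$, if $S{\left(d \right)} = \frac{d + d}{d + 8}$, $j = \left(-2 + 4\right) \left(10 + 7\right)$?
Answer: $- \frac{600797}{9} \approx -66755.0$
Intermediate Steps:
$j = 34$ ($j = 2 \cdot 17 = 34$)
$S{\left(d \right)} = \frac{2 d}{8 + d}$
$C = \frac{2}{9}$ ($C = 2 \cdot 1 \frac{1}{8 + 1} = 2 \cdot 1 \cdot \frac{1}{9} = \frac{2}{9} \approx 0.22222$)
$R{\left(x,q \right)} = -2 + \frac{q x}{3}$ ($R{\left(x,q \right)} = -2 + \frac{x q}{3} = -2 + \frac{q x}{3}$)
$R{\left(j,C \left(-12\right) \right)} - 66723 = \left(-2 + \frac{1}{3} \cdot \frac{2}{9} \left(-12\right) 34\right) - 66723 = \left(-2 + \frac{1}{3} \left(- \frac{8}{3}\right) 34\right) - 66723 = \left(-2 - \frac{272}{9}\right) - 66723 = - \frac{290}{9} - 66723 = - \frac{600797}{9}$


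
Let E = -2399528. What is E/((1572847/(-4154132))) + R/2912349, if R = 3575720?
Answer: 256904181039261688/40536985731 ≈ 6.3375e+6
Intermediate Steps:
E/((1572847/(-4154132))) + R/2912349 = -2399528/(1572847/(-4154132)) + 3575720/2912349 = -2399528/(1572847*(-1/4154132)) + 3575720*(1/2912349) = -2399528/(-1572847/4154132) + 3575720/2912349 = -2399528*(-4154132/1572847) + 3575720/2912349 = 9967956049696/1572847 + 3575720/2912349 = 256904181039261688/40536985731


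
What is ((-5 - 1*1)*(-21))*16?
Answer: 2016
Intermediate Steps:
((-5 - 1*1)*(-21))*16 = ((-5 - 1)*(-21))*16 = -6*(-21)*16 = 126*16 = 2016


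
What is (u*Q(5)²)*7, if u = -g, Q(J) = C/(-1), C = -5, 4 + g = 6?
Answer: -350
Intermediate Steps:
g = 2 (g = -4 + 6 = 2)
Q(J) = 5 (Q(J) = -5/(-1) = -5*(-1) = 5)
u = -2 (u = -1*2 = -2)
(u*Q(5)²)*7 = -2*5²*7 = -2*25*7 = -50*7 = -350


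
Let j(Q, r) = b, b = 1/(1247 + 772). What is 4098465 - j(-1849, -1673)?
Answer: 8274800834/2019 ≈ 4.0985e+6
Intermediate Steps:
b = 1/2019 ≈ 0.00049530
j(Q, r) = 1/2019
4098465 - j(-1849, -1673) = 4098465 - 1*1/2019 = 4098465 - 1/2019 = 8274800834/2019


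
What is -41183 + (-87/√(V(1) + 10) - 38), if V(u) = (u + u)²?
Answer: -41221 - 87*√14/14 ≈ -41244.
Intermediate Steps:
V(u) = 4*u² (V(u) = (2*u)² = 4*u²)
-41183 + (-87/√(V(1) + 10) - 38) = -41183 + (-87/√(4*1² + 10) - 38) = -41183 + (-87/√(4*1 + 10) - 38) = -41183 + (-87/√(4 + 10) - 38) = -41183 + (-87*√14/14 - 38) = -41183 + (-38 - 87*√14/14) = -41221 - 87*√14/14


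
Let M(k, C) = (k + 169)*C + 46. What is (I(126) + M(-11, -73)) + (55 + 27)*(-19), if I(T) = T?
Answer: -12920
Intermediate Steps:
M(k, C) = 46 + C*(169 + k) (M(k, C) = (169 + k)*C + 46 = C*(169 + k) + 46 = 46 + C*(169 + k))
(I(126) + M(-11, -73)) + (55 + 27)*(-19) = (126 + (46 + 169*(-73) - 73*(-11))) + (55 + 27)*(-19) = (126 + (46 - 12337 + 803)) + 82*(-19) = (126 - 11488) - 1558 = -11362 - 1558 = -12920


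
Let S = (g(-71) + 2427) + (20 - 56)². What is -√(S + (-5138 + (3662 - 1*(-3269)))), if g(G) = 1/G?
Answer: -9*√343285/71 ≈ -74.270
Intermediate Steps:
S = 264332/71 (S = (1/(-71) + 2427) + (20 - 56)² = (-1/71 + 2427) + (-36)² = 172316/71 + 1296 = 264332/71 ≈ 3723.0)
-√(S + (-5138 + (3662 - 1*(-3269)))) = -√(264332/71 + (-5138 + (3662 - 1*(-3269)))) = -√(264332/71 + (-5138 + (3662 + 3269))) = -√(264332/71 + (-5138 + 6931)) = -√(264332/71 + 1793) = -√(391635/71) = -9*√343285/71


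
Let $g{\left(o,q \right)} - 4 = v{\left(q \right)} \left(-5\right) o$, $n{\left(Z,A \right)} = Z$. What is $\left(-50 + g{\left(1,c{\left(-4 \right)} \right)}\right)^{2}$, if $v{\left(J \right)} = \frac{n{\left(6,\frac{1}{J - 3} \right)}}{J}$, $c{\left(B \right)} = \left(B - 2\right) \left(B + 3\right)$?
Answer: $2601$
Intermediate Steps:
$c{\left(B \right)} = \left(-2 + B\right) \left(3 + B\right)$
$v{\left(J \right)} = \frac{6}{J}$
$g{\left(o,q \right)} = 4 - \frac{30 o}{q}$ ($g{\left(o,q \right)} = 4 + \frac{6}{q} \left(-5\right) o = 4 + - \frac{30}{q} o = 4 - \frac{30 o}{q}$)
$\left(-50 + g{\left(1,c{\left(-4 \right)} \right)}\right)^{2} = \left(-50 + \left(4 - \frac{30}{-6 - 4 + \left(-4\right)^{2}}\right)\right)^{2} = \left(-50 + \left(4 - \frac{30}{-6 - 4 + 16}\right)\right)^{2} = \left(-50 + \left(4 - \frac{30}{6}\right)\right)^{2} = \left(-50 + \left(4 - 30 \cdot \frac{1}{6}\right)\right)^{2} = \left(-50 + \left(4 - 5\right)\right)^{2} = \left(-50 - 1\right)^{2} = \left(-51\right)^{2} = 2601$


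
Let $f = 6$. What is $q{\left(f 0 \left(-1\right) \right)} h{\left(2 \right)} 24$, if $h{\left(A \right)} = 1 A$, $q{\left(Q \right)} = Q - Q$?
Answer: $0$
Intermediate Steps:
$q{\left(Q \right)} = 0$
$h{\left(A \right)} = A$
$q{\left(f 0 \left(-1\right) \right)} h{\left(2 \right)} 24 = 0 \cdot 2 \cdot 24 = 0 \cdot 24 = 0$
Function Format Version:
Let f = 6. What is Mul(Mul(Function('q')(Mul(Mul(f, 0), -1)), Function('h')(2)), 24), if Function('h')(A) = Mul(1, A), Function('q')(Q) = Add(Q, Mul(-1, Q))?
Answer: 0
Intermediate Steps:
Function('q')(Q) = 0
Function('h')(A) = A
Mul(Mul(Function('q')(Mul(Mul(f, 0), -1)), Function('h')(2)), 24) = Mul(Mul(0, 2), 24) = Mul(0, 24) = 0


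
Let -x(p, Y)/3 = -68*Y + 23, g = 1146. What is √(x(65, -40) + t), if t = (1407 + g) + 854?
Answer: I*√4822 ≈ 69.441*I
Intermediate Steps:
x(p, Y) = -69 + 204*Y (x(p, Y) = -3*(-68*Y + 23) = -3*(23 - 68*Y) = -69 + 204*Y)
t = 3407 (t = (1407 + 1146) + 854 = 2553 + 854 = 3407)
√(x(65, -40) + t) = √((-69 + 204*(-40)) + 3407) = √((-69 - 8160) + 3407) = √(-8229 + 3407) = √(-4822) = I*√4822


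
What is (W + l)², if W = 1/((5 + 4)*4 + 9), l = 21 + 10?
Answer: 1948816/2025 ≈ 962.38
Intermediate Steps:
l = 31
W = 1/45 (W = 1/(9*4 + 9) = 1/(36 + 9) = 1/45 ≈ 0.022222)
(W + l)² = (1/45 + 31)² = (1396/45)² = 1948816/2025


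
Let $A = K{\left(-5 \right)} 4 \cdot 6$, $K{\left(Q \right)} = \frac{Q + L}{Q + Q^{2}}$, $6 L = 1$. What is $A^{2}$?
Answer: $\frac{841}{25} \approx 33.64$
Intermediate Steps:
$L = \frac{1}{6}$ ($L = \frac{1}{6} \cdot 1 = \frac{1}{6} \approx 0.16667$)
$K{\left(Q \right)} = \frac{\frac{1}{6} + Q}{Q + Q^{2}}$ ($K{\left(Q \right)} = \frac{Q + \frac{1}{6}}{Q + Q^{2}} = \frac{\frac{1}{6} + Q}{Q + Q^{2}}$)
$A = - \frac{29}{5}$ ($A = \frac{\frac{1}{6} - 5}{\left(-5\right) \left(1 - 5\right)} 4 \cdot 6 = \left(- \frac{1}{5}\right) \frac{1}{-4} \left(- \frac{29}{6}\right) 4 \cdot 6 = \left(- \frac{1}{5}\right) \left(- \frac{1}{4}\right) \left(- \frac{29}{6}\right) 4 \cdot 6 = \left(- \frac{29}{120}\right) 4 \cdot 6 = \left(- \frac{29}{30}\right) 6 = - \frac{29}{5} \approx -5.8$)
$A^{2} = \left(- \frac{29}{5}\right)^{2} = \frac{841}{25}$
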